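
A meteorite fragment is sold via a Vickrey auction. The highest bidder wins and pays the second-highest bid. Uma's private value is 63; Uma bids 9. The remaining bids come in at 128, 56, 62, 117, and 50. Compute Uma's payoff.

Highest competing bid: 128.
Uma's bid 9 is not the highest, so Uma loses, pays nothing, and earns zero payoff.

0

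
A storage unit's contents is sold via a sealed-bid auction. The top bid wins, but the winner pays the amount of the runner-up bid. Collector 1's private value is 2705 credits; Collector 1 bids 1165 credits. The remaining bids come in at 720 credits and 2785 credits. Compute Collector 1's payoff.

Payoff = 0 credits.

Highest competing bid: 2785 credits.
Collector 1's bid 1165 credits is not the highest, so Collector 1 loses, pays nothing, and earns zero payoff.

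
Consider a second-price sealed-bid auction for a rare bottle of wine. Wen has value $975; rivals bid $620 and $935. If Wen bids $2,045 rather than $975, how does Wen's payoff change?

Change in payoff: $0.

The highest competing bid is $935.
Bidding truthfully at $975: Wen has the top bid, wins, and pays the second-highest bid $935. Payoff = $975 − $935 = $40.
Bidding $2,045: Wen has the top bid, wins, and pays the second-highest bid $935. Payoff = $975 − $935 = $40.
Change = $40 − $40 = $0.
The bid only affects whether you win, not the price — here both bids land on the same side of the top rival bid, so the deviation is payoff-neutral.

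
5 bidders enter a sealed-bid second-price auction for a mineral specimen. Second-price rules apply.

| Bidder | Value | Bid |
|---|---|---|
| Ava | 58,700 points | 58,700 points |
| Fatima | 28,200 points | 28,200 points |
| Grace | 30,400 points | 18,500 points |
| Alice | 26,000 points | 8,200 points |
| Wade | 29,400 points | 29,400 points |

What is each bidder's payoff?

Ranking the bids: Ava 58,700 points; Wade 29,400 points; Fatima 28,200 points; Grace 18,500 points; Alice 8,200 points.
Ava has the top bid and wins; the price is the second-highest bid, 29,400 points.
Ava's payoff = 58,700 points − 29,400 points = 29,300 points. All other bidders lose, so their payoff is 0.

Payoffs: Ava 29,300 points, Fatima 0 points, Grace 0 points, Alice 0 points, Wade 0 points.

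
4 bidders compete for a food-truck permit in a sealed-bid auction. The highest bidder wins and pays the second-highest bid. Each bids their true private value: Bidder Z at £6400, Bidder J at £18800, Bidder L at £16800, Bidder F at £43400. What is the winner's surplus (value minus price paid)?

Sorted high to low: Bidder F £43400 > Bidder J £18800 > Bidder L £16800 > Bidder Z £6400.
Bidder F wins with the top bid and pays the second-highest, £18800.
Surplus = £43400 − £18800 = £24600.

£24600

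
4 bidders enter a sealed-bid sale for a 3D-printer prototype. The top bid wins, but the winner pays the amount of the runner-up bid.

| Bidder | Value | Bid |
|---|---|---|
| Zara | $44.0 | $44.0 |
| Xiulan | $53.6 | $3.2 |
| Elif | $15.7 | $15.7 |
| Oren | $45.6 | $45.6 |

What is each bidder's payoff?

Bids in descending order: Oren $45.6, then Zara $44.0, then Elif $15.7, then Xiulan $3.2.
Oren has the top bid and wins; the price is the second-highest bid, $44.0.
Oren's payoff = $45.6 − $44.0 = $1.6. All other bidders lose, so their payoff is 0.

Payoffs: Zara $0.0, Xiulan $0.0, Elif $0.0, Oren $1.6.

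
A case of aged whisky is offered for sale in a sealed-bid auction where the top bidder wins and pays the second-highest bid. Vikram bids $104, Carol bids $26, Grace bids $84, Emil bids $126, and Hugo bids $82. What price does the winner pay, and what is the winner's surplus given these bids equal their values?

Price $104; surplus $22.

Ranking the bids: Emil $126; Vikram $104; Grace $84; Hugo $82; Carol $26.
Emil is the highest bidder, so Emil wins.
Under the second-price rule, the price is the second-highest bid: $104.
Surplus = $126 − $104 = $22.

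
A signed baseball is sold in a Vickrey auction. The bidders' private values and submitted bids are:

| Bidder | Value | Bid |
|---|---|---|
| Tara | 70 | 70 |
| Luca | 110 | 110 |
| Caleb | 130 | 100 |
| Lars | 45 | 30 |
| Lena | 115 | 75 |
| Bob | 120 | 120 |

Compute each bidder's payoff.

Ordered from highest: Bob 120, then Luca 110, then Caleb 100, then Lena 75, then Tara 70, then Lars 30.
Bob has the top bid and wins; the price is the second-highest bid, 110.
Bob's payoff = 120 − 110 = 10. All other bidders lose, so their payoff is 0.

Tara 0, Luca 0, Caleb 0, Lars 0, Lena 0, Bob 10.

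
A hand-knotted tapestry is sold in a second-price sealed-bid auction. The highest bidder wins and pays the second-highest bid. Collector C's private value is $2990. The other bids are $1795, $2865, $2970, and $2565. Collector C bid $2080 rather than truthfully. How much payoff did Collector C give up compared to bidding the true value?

Regret: $20.

The highest competing bid is $2970.
Bidding truthfully at $2990: Collector C has the top bid, wins, and pays the second-highest bid $2970. Payoff = $2990 − $2970 = $20.
Bidding $2080: the top bid is $2970 (a rival), so Collector C loses. Payoff = $0.
Regret = truthful payoff − actual payoff = $20 − $0 = $20.
This is the dominant-strategy logic: truthful bidding weakly beats any alternative.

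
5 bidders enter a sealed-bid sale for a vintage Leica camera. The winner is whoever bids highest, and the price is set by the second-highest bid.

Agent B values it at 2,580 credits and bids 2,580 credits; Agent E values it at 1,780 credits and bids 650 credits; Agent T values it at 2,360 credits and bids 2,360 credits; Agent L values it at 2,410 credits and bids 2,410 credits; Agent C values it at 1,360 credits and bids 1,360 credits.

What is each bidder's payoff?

Ordered from highest: Agent B 2,580 credits; Agent L 2,410 credits; Agent T 2,360 credits; Agent C 1,360 credits; Agent E 650 credits.
Agent B has the top bid and wins; the price is the second-highest bid, 2,410 credits.
Agent B's payoff = 2,580 credits − 2,410 credits = 170 credits. All other bidders lose, so their payoff is 0.

Payoffs: Agent B 170 credits, Agent E 0 credits, Agent T 0 credits, Agent L 0 credits, Agent C 0 credits.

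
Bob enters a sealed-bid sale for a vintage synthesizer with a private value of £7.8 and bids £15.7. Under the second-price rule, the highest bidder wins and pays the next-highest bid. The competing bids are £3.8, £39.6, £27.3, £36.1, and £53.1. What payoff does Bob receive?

Bob's payoff: £0.0.

Highest competing bid: £53.1.
Bob's bid £15.7 is not the highest, so Bob loses, pays nothing, and earns zero payoff.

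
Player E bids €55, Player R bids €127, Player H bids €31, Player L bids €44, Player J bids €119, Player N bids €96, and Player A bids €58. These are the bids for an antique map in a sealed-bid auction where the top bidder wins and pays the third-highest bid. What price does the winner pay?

Price paid: €96.

Ranking the bids: Player R €127; Player J €119; Player N €96; Player A €58; Player E €55; Player L €44; Player H €31.
Player R is the highest bidder, so Player R wins.
Under the third-price rule, the price is the third-highest bid: €96.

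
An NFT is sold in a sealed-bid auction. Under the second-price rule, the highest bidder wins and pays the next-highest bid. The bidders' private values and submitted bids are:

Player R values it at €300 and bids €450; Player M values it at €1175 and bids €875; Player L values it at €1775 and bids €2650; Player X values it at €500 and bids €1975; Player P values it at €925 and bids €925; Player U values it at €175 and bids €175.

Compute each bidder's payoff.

Payoffs: Player R €0, Player M €0, Player L -€200, Player X €0, Player P €0, Player U €0.

Ordered from highest: Player L €2650 > Player X €1975 > Player P €925 > Player M €875 > Player R €450 > Player U €175.
Player L has the top bid and wins; the price is the second-highest bid, €1975.
Player L's payoff = €1775 − €1975 = -€200. All other bidders lose, so their payoff is 0.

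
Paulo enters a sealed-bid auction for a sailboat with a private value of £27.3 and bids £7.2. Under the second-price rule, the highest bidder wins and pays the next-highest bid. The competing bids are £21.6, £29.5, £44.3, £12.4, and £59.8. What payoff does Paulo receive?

£0.0

Highest competing bid: £59.8.
Paulo's bid £7.2 is not the highest, so Paulo loses, pays nothing, and earns zero payoff.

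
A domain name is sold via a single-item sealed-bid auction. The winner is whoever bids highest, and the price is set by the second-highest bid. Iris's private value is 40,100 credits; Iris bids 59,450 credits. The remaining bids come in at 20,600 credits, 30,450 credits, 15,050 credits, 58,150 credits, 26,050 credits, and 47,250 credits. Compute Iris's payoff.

-18,050 credits

Highest competing bid: 58,150 credits.
Iris's bid 59,450 credits is the highest overall, so Iris wins and pays the second-highest bid, 58,150 credits.
Payoff = value − price = 40,100 credits − 58,150 credits = -18,050 credits.
Overbidding won the item at a price above value — truthful bidding would have avoided this loss.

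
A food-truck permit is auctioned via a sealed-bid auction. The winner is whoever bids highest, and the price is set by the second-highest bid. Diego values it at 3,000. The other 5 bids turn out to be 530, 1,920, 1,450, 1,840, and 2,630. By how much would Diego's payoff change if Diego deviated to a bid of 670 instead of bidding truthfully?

Change in payoff: -370.

The highest competing bid is 2,630.
Bidding truthfully at 3,000: Diego has the top bid, wins, and pays the second-highest bid 2,630. Payoff = 3,000 − 2,630 = 370.
Bidding 670: the top bid is 2,630 (a rival), so Diego loses. Payoff = 0.
Change = 0 − 370 = -370.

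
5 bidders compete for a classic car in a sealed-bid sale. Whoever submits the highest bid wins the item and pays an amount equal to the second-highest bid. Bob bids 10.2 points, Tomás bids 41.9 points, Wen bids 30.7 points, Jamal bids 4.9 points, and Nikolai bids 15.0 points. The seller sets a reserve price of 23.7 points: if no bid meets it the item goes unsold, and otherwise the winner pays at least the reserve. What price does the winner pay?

Sorted high to low: Tomás 41.9 points, then Wen 30.7 points, then Nikolai 15.0 points, then Bob 10.2 points, then Jamal 4.9 points.
Tomás has the highest bid, so Tomás wins.
The second-highest bid is 30.7 points, which exceeds the reserve, so that sets the price.

The winner pays 30.7 points.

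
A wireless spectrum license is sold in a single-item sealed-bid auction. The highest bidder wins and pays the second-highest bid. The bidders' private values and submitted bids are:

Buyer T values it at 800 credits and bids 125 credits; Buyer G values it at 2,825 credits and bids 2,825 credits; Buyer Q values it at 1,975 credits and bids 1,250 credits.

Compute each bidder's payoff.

Buyer T 0 credits, Buyer G 1,575 credits, Buyer Q 0 credits.

Ordered from highest: Buyer G 2,825 credits > Buyer Q 1,250 credits > Buyer T 125 credits.
Buyer G has the top bid and wins; the price is the second-highest bid, 1,250 credits.
Buyer G's payoff = 2,825 credits − 1,250 credits = 1,575 credits. All other bidders lose, so their payoff is 0.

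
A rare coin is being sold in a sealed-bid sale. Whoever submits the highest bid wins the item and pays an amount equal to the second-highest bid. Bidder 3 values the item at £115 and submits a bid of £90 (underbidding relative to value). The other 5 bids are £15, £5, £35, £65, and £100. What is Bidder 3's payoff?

£0

Highest competing bid: £100.
Bidder 3's bid £90 is not the highest, so Bidder 3 loses, pays nothing, and earns zero payoff.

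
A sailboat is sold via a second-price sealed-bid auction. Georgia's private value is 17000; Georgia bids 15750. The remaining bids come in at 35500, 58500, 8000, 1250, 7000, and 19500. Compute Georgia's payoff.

0

Highest competing bid: 58500.
Georgia's bid 15750 is not the highest, so Georgia loses, pays nothing, and earns zero payoff.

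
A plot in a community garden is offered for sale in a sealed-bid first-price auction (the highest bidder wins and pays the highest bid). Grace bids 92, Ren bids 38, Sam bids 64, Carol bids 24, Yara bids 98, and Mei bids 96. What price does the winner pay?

The winner pays 98.

Ordered from highest: Yara 98, then Mei 96, then Grace 92, then Sam 64, then Ren 38, then Carol 24.
Yara is the highest bidder, so Yara wins.
Under the first-price rule, the price is the highest bid: 98.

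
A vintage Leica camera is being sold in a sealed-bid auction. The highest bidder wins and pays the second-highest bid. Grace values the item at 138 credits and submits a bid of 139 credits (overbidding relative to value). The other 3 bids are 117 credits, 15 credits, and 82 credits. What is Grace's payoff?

Grace's payoff: 21 credits.

Highest competing bid: 117 credits.
Grace's bid 139 credits is the highest overall, so Grace wins and pays the second-highest bid, 117 credits.
Payoff = value − price = 138 credits − 117 credits = 21 credits.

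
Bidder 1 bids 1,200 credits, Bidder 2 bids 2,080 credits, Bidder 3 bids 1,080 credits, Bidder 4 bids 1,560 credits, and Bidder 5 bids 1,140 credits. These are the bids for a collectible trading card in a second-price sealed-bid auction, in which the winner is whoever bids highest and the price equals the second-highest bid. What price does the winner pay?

1,560 credits

Ordered from highest: Bidder 2 2,080 credits; Bidder 4 1,560 credits; Bidder 1 1,200 credits; Bidder 5 1,140 credits; Bidder 3 1,080 credits.
Bidder 2 is the highest bidder, so Bidder 2 wins.
Under the second-price rule, the price is the second-highest bid: 1,560 credits.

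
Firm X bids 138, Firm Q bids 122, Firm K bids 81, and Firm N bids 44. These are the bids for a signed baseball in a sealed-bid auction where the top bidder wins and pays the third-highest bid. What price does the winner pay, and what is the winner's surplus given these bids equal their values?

The winner pays 81 for a surplus of 57.

Sorted high to low: Firm X 138; Firm Q 122; Firm K 81; Firm N 44.
Firm X is the highest bidder, so Firm X wins.
Under the third-price rule, the price is the third-highest bid: 81.
Surplus = 138 − 81 = 57.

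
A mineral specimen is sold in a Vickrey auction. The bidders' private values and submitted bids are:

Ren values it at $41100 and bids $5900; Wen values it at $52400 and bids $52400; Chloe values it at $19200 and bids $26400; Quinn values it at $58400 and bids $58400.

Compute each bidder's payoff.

Bids in descending order: Quinn $58400 > Wen $52400 > Chloe $26400 > Ren $5900.
Quinn has the top bid and wins; the price is the second-highest bid, $52400.
Quinn's payoff = $58400 − $52400 = $6000. All other bidders lose, so their payoff is 0.

Ren $0, Wen $0, Chloe $0, Quinn $6000.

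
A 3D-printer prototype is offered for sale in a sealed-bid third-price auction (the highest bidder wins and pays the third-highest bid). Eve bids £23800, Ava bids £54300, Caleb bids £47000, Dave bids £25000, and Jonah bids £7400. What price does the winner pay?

Ordered from highest: Ava £54300 > Caleb £47000 > Dave £25000 > Eve £23800 > Jonah £7400.
Ava is the highest bidder, so Ava wins.
Under the third-price rule, the price is the third-highest bid: £25000.

£25000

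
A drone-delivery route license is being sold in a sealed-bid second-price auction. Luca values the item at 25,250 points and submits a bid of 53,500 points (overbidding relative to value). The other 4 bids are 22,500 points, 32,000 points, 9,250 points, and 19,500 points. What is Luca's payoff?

-6,750 points

Highest competing bid: 32,000 points.
Luca's bid 53,500 points is the highest overall, so Luca wins and pays the second-highest bid, 32,000 points.
Payoff = value − price = 25,250 points − 32,000 points = -6,750 points.
Overbidding won the item at a price above value — truthful bidding would have avoided this loss.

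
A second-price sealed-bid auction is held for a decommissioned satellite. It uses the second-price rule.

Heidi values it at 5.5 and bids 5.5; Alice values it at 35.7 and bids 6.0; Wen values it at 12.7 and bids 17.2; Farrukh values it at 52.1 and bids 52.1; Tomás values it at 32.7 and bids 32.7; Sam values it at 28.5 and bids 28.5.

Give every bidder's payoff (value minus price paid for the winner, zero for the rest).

Bids in descending order: Farrukh 52.1 > Tomás 32.7 > Sam 28.5 > Wen 17.2 > Alice 6.0 > Heidi 5.5.
Farrukh has the top bid and wins; the price is the second-highest bid, 32.7.
Farrukh's payoff = 52.1 − 32.7 = 19.4. All other bidders lose, so their payoff is 0.

Payoffs: Heidi 0.0, Alice 0.0, Wen 0.0, Farrukh 19.4, Tomás 0.0, Sam 0.0.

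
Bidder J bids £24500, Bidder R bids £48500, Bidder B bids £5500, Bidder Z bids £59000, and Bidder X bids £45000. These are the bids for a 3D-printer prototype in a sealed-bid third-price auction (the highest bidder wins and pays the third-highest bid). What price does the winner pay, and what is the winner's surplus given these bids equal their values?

Sorted high to low: Bidder Z £59000; Bidder R £48500; Bidder X £45000; Bidder J £24500; Bidder B £5500.
Bidder Z is the highest bidder, so Bidder Z wins.
Under the third-price rule, the price is the third-highest bid: £45000.
Surplus = £59000 − £45000 = £14000.

Price £45000; surplus £14000.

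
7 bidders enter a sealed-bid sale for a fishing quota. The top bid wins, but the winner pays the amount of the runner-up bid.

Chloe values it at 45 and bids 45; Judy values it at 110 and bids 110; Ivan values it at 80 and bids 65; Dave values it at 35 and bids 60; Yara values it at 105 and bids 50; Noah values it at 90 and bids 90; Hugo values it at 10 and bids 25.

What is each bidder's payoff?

Bids in descending order: Judy 110 > Noah 90 > Ivan 65 > Dave 60 > Yara 50 > Chloe 45 > Hugo 25.
Judy has the top bid and wins; the price is the second-highest bid, 90.
Judy's payoff = 110 − 90 = 20. All other bidders lose, so their payoff is 0.

Chloe 0, Judy 20, Ivan 0, Dave 0, Yara 0, Noah 0, Hugo 0.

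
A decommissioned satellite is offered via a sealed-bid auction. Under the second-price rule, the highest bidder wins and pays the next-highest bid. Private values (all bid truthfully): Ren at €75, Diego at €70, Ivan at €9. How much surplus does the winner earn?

Bids in descending order: Ren €75; Diego €70; Ivan €9.
Ren wins with the top bid and pays the second-highest, €70.
Surplus = €75 − €70 = €5.

€5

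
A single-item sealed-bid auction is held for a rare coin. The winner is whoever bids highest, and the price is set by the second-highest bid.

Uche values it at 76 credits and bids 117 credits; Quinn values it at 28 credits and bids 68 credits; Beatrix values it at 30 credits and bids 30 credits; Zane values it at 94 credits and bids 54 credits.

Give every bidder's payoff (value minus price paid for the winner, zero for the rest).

Sorted high to low: Uche 117 credits; Quinn 68 credits; Zane 54 credits; Beatrix 30 credits.
Uche has the top bid and wins; the price is the second-highest bid, 68 credits.
Uche's payoff = 76 credits − 68 credits = 8 credits. All other bidders lose, so their payoff is 0.

Uche 8 credits, Quinn 0 credits, Beatrix 0 credits, Zane 0 credits.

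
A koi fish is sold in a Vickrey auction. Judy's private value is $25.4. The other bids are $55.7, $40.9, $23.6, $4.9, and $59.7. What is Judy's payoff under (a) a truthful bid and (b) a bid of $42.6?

The highest competing bid is $59.7.
Bidding truthfully at $25.4: the top bid is $59.7 (a rival), so Judy loses. Payoff = $0.0.
Bidding $42.6: the top bid is $59.7 (a rival), so Judy loses. Payoff = $0.0.
The bid only affects whether you win, not the price — here both bids land on the same side of the top rival bid, so the deviation is payoff-neutral.

Truthful: $0.0; alternative: $0.0.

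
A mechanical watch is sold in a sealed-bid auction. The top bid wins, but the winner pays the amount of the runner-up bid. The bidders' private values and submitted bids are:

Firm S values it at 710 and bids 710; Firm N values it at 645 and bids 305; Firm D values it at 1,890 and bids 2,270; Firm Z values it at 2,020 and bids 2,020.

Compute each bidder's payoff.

Payoffs: Firm S 0, Firm N 0, Firm D -130, Firm Z 0.

Sorted high to low: Firm D 2,270; Firm Z 2,020; Firm S 710; Firm N 305.
Firm D has the top bid and wins; the price is the second-highest bid, 2,020.
Firm D's payoff = 1,890 − 2,020 = -130. All other bidders lose, so their payoff is 0.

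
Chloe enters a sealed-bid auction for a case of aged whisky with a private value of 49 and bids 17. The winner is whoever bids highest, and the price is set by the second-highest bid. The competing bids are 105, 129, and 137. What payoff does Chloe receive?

0

Highest competing bid: 137.
Chloe's bid 17 is not the highest, so Chloe loses, pays nothing, and earns zero payoff.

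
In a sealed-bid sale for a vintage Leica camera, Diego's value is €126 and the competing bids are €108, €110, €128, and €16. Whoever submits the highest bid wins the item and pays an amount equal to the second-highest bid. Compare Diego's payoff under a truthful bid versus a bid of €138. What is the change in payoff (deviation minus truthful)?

Payoff change: -€2.

The highest competing bid is €128.
Bidding truthfully at €126: the top bid is €128 (a rival), so Diego loses. Payoff = €0.
Bidding €138: Diego has the top bid, wins, and pays the second-highest bid €128. Payoff = €126 − €128 = -€2.
Change = -€2 − €0 = -€2.
This is the dominant-strategy logic: truthful bidding weakly beats any alternative.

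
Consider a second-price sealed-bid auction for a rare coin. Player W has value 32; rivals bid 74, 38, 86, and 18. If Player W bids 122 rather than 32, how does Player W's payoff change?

The highest competing bid is 86.
Bidding truthfully at 32: the top bid is 86 (a rival), so Player W loses. Payoff = 0.
Bidding 122: Player W has the top bid, wins, and pays the second-highest bid 86. Payoff = 32 − 86 = -54.
Change = -54 − 0 = -54.
This is the dominant-strategy logic: truthful bidding weakly beats any alternative.

Change in payoff: -54.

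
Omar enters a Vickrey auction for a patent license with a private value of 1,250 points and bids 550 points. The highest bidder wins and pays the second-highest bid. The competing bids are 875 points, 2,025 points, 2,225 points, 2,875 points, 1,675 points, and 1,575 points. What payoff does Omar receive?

0 points

Highest competing bid: 2,875 points.
Omar's bid 550 points is not the highest, so Omar loses, pays nothing, and earns zero payoff.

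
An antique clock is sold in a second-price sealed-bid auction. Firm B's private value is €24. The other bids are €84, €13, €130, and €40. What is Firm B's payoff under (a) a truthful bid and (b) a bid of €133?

Truthful: €0; alternative: -€106.

The highest competing bid is €130.
Bidding truthfully at €24: the top bid is €130 (a rival), so Firm B loses. Payoff = €0.
Bidding €133: Firm B has the top bid, wins, and pays the second-highest bid €130. Payoff = €24 − €130 = -€106.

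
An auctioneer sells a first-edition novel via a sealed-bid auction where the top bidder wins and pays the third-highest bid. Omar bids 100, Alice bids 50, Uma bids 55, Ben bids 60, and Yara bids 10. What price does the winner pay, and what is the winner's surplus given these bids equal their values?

Bids in descending order: Omar 100; Ben 60; Uma 55; Alice 50; Yara 10.
Omar is the highest bidder, so Omar wins.
Under the third-price rule, the price is the third-highest bid: 55.
Surplus = 100 − 55 = 45.

Price 55; surplus 45.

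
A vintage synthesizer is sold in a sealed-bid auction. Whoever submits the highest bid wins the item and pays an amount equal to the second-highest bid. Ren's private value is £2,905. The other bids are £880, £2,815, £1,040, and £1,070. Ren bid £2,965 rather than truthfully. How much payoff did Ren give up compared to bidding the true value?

The highest competing bid is £2,815.
Bidding truthfully at £2,905: Ren has the top bid, wins, and pays the second-highest bid £2,815. Payoff = £2,905 − £2,815 = £90.
Bidding £2,965: Ren has the top bid, wins, and pays the second-highest bid £2,815. Payoff = £2,905 − £2,815 = £90.
Regret = truthful payoff − actual payoff = £90 − £90 = £0.
The bid only affects whether you win, not the price — here both bids land on the same side of the top rival bid, so the deviation is payoff-neutral.

£0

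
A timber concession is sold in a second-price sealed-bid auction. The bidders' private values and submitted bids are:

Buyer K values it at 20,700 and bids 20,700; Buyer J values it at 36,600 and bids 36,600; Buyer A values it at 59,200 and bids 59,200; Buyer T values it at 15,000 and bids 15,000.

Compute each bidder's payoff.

Buyer K 0, Buyer J 0, Buyer A 22,600, Buyer T 0.

Ordered from highest: Buyer A 59,200; Buyer J 36,600; Buyer K 20,700; Buyer T 15,000.
Buyer A has the top bid and wins; the price is the second-highest bid, 36,600.
Buyer A's payoff = 59,200 − 36,600 = 22,600. All other bidders lose, so their payoff is 0.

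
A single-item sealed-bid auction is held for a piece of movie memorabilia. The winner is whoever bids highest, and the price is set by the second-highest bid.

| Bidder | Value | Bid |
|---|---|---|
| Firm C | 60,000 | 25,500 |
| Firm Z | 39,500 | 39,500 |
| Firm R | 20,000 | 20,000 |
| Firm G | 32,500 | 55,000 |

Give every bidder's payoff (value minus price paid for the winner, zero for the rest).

Sorted high to low: Firm G 55,000 > Firm Z 39,500 > Firm C 25,500 > Firm R 20,000.
Firm G has the top bid and wins; the price is the second-highest bid, 39,500.
Firm G's payoff = 32,500 − 39,500 = -7,000. All other bidders lose, so their payoff is 0.

Payoffs: Firm C 0, Firm Z 0, Firm R 0, Firm G -7,000.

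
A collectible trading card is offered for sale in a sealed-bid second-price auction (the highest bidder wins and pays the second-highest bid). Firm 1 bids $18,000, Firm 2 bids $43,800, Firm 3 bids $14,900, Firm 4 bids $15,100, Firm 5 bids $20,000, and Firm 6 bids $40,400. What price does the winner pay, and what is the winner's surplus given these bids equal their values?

The winner pays $40,400 for a surplus of $3,400.

Sorted high to low: Firm 2 $43,800 > Firm 6 $40,400 > Firm 5 $20,000 > Firm 1 $18,000 > Firm 4 $15,100 > Firm 3 $14,900.
Firm 2 is the highest bidder, so Firm 2 wins.
Under the second-price rule, the price is the second-highest bid: $40,400.
Surplus = $43,800 − $40,400 = $3,400.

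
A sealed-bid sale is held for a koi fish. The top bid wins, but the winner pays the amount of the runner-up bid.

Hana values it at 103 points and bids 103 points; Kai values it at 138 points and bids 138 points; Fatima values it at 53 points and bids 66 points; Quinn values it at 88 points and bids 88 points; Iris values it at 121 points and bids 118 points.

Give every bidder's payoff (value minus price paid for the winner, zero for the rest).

Bids in descending order: Kai 138 points, then Iris 118 points, then Hana 103 points, then Quinn 88 points, then Fatima 66 points.
Kai has the top bid and wins; the price is the second-highest bid, 118 points.
Kai's payoff = 138 points − 118 points = 20 points. All other bidders lose, so their payoff is 0.

Payoffs: Hana 0 points, Kai 20 points, Fatima 0 points, Quinn 0 points, Iris 0 points.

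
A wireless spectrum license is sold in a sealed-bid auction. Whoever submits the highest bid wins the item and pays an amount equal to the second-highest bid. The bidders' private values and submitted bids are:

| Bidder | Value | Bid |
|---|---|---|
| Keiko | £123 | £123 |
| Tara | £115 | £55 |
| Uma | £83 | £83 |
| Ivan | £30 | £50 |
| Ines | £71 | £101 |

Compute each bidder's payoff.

Payoffs: Keiko £22, Tara £0, Uma £0, Ivan £0, Ines £0.

Sorted high to low: Keiko £123; Ines £101; Uma £83; Tara £55; Ivan £50.
Keiko has the top bid and wins; the price is the second-highest bid, £101.
Keiko's payoff = £123 − £101 = £22. All other bidders lose, so their payoff is 0.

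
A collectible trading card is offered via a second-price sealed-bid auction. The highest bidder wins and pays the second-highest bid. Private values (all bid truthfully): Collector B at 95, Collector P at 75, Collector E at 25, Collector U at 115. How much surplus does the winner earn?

Bids in descending order: Collector U 115, then Collector B 95, then Collector P 75, then Collector E 25.
Collector U wins with the top bid and pays the second-highest, 95.
Surplus = 115 − 95 = 20.

Winner's surplus: 20.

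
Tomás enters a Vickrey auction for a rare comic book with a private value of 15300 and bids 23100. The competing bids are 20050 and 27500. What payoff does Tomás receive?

Highest competing bid: 27500.
Tomás's bid 23100 is not the highest, so Tomás loses, pays nothing, and earns zero payoff.

Payoff = 0.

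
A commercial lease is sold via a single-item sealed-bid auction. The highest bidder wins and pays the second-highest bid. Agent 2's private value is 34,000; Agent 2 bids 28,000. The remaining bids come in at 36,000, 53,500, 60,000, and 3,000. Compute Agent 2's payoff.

Highest competing bid: 60,000.
Agent 2's bid 28,000 is not the highest, so Agent 2 loses, pays nothing, and earns zero payoff.

Payoff = 0.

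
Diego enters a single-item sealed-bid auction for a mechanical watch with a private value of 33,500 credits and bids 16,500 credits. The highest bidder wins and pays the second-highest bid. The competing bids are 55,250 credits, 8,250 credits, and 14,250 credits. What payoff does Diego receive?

0 credits

Highest competing bid: 55,250 credits.
Diego's bid 16,500 credits is not the highest, so Diego loses, pays nothing, and earns zero payoff.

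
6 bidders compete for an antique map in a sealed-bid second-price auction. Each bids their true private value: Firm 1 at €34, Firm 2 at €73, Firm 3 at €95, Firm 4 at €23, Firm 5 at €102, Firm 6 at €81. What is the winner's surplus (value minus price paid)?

Ordered from highest: Firm 5 €102; Firm 3 €95; Firm 6 €81; Firm 2 €73; Firm 1 €34; Firm 4 €23.
Firm 5 wins with the top bid and pays the second-highest, €95.
Surplus = €102 − €95 = €7.

€7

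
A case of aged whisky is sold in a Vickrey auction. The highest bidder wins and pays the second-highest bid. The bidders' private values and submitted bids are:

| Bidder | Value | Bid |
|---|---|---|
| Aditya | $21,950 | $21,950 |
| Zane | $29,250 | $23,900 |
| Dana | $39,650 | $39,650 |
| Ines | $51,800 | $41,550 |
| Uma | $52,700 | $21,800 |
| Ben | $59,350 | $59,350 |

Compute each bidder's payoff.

Sorted high to low: Ben $59,350, then Ines $41,550, then Dana $39,650, then Zane $23,900, then Aditya $21,950, then Uma $21,800.
Ben has the top bid and wins; the price is the second-highest bid, $41,550.
Ben's payoff = $59,350 − $41,550 = $17,800. All other bidders lose, so their payoff is 0.

Aditya $0, Zane $0, Dana $0, Ines $0, Uma $0, Ben $17,800.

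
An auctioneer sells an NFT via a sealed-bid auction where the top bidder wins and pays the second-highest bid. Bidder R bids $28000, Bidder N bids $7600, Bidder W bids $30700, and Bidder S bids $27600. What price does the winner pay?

$28000

Ordered from highest: Bidder W $30700, then Bidder R $28000, then Bidder S $27600, then Bidder N $7600.
Bidder W is the highest bidder, so Bidder W wins.
Under the second-price rule, the price is the second-highest bid: $28000.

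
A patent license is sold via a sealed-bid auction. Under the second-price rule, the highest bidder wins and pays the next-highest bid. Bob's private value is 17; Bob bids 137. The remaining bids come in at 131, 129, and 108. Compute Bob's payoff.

-114

Highest competing bid: 131.
Bob's bid 137 is the highest overall, so Bob wins and pays the second-highest bid, 131.
Payoff = value − price = 17 − 131 = -114.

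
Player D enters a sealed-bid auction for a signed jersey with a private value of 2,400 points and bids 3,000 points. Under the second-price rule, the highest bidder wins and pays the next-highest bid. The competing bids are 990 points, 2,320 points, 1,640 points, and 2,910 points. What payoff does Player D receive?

Highest competing bid: 2,910 points.
Player D's bid 3,000 points is the highest overall, so Player D wins and pays the second-highest bid, 2,910 points.
Payoff = value − price = 2,400 points − 2,910 points = -510 points.
Overbidding won the item at a price above value — truthful bidding would have avoided this loss.

Player D's payoff: -510 points.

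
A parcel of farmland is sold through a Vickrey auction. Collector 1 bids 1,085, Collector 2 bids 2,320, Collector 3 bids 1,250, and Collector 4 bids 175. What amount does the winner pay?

The winner pays 1,250.

Sorted high to low: Collector 2 2,320, then Collector 3 1,250, then Collector 1 1,085, then Collector 4 175.
Collector 2 has the highest bid, so Collector 2 wins.
The second-highest bid is 1,250, so that is what Collector 2 pays.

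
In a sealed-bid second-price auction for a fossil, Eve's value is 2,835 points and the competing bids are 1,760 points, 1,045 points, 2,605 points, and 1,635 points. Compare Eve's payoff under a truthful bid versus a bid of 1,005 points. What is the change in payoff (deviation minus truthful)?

-230 points

The highest competing bid is 2,605 points.
Bidding truthfully at 2,835 points: Eve has the top bid, wins, and pays the second-highest bid 2,605 points. Payoff = 2,835 points − 2,605 points = 230 points.
Bidding 1,005 points: the top bid is 2,605 points (a rival), so Eve loses. Payoff = 0 points.
Change = 0 points − 230 points = -230 points.
This is the dominant-strategy logic: truthful bidding weakly beats any alternative.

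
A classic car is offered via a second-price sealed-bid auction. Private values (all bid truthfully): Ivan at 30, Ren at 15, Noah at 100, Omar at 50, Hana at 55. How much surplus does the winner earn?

Ranking the bids: Noah 100, then Hana 55, then Omar 50, then Ivan 30, then Ren 15.
Noah wins with the top bid and pays the second-highest, 55.
Surplus = 100 − 55 = 45.

Surplus = 45.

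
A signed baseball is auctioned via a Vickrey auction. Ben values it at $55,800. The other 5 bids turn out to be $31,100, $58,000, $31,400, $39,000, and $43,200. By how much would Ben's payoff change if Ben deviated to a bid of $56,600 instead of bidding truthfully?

The highest competing bid is $58,000.
Bidding truthfully at $55,800: the top bid is $58,000 (a rival), so Ben loses. Payoff = $0.
Bidding $56,600: the top bid is $58,000 (a rival), so Ben loses. Payoff = $0.
Change = $0 − $0 = $0.

Change in payoff: $0.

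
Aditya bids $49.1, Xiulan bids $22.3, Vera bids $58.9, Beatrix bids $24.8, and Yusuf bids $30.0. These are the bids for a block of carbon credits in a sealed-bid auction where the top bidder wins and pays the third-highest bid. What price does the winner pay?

Sorted high to low: Vera $58.9 > Aditya $49.1 > Yusuf $30.0 > Beatrix $24.8 > Xiulan $22.3.
Vera is the highest bidder, so Vera wins.
Under the third-price rule, the price is the third-highest bid: $30.0.

Price paid: $30.0.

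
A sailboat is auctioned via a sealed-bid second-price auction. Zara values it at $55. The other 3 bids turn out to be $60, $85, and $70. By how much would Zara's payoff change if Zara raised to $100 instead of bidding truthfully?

Payoff change: -$30.

The highest competing bid is $85.
Bidding truthfully at $55: the top bid is $85 (a rival), so Zara loses. Payoff = $0.
Bidding $100: Zara has the top bid, wins, and pays the second-highest bid $85. Payoff = $55 − $85 = -$30.
Change = -$30 − $0 = -$30.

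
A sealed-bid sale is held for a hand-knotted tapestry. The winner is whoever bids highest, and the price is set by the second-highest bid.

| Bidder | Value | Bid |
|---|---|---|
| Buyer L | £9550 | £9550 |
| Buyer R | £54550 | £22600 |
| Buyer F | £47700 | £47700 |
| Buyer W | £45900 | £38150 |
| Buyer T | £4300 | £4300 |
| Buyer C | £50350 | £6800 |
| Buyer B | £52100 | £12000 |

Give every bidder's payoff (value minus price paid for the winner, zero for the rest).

Payoffs: Buyer L £0, Buyer R £0, Buyer F £9550, Buyer W £0, Buyer T £0, Buyer C £0, Buyer B £0.

Bids in descending order: Buyer F £47700 > Buyer W £38150 > Buyer R £22600 > Buyer B £12000 > Buyer L £9550 > Buyer C £6800 > Buyer T £4300.
Buyer F has the top bid and wins; the price is the second-highest bid, £38150.
Buyer F's payoff = £47700 − £38150 = £9550. All other bidders lose, so their payoff is 0.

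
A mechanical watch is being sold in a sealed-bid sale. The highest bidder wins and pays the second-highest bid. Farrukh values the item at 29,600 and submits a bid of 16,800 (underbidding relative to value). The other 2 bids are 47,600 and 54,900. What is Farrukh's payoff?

0

Highest competing bid: 54,900.
Farrukh's bid 16,800 is not the highest, so Farrukh loses, pays nothing, and earns zero payoff.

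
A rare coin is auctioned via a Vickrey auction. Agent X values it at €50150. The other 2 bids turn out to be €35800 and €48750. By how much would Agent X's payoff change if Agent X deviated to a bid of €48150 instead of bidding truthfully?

Change in payoff: -€1400.

The highest competing bid is €48750.
Bidding truthfully at €50150: Agent X has the top bid, wins, and pays the second-highest bid €48750. Payoff = €50150 − €48750 = €1400.
Bidding €48150: the top bid is €48750 (a rival), so Agent X loses. Payoff = €0.
Change = €0 − €1400 = -€1400.
Deviating from a truthful bid can only lose payoff in a second-price auction — never gain.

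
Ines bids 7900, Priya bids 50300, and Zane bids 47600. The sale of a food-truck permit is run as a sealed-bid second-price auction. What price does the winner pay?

Price paid: 47600.

Bids in descending order: Priya 50300, then Zane 47600, then Ines 7900.
Priya has the highest bid, so Priya wins.
The second-highest bid is 47600, so that is what Priya pays.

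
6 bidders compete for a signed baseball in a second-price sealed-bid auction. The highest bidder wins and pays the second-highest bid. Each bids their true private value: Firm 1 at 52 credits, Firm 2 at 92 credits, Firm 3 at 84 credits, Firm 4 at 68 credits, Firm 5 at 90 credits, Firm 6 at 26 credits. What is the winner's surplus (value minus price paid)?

Surplus = 2 credits.

Ranking the bids: Firm 2 92 credits; Firm 5 90 credits; Firm 3 84 credits; Firm 4 68 credits; Firm 1 52 credits; Firm 6 26 credits.
Firm 2 wins with the top bid and pays the second-highest, 90 credits.
Surplus = 92 credits − 90 credits = 2 credits.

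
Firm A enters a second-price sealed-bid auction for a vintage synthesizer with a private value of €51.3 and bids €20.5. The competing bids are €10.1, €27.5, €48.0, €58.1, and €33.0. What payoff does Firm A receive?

Highest competing bid: €58.1.
Firm A's bid €20.5 is not the highest, so Firm A loses, pays nothing, and earns zero payoff.

Payoff = €0.0.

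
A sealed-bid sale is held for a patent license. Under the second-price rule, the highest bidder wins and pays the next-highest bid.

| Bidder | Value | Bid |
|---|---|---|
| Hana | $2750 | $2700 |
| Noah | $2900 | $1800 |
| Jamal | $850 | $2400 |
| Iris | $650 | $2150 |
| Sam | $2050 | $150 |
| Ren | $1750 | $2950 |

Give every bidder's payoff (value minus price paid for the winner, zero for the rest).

Bids in descending order: Ren $2950 > Hana $2700 > Jamal $2400 > Iris $2150 > Noah $1800 > Sam $150.
Ren has the top bid and wins; the price is the second-highest bid, $2700.
Ren's payoff = $1750 − $2700 = -$950. All other bidders lose, so their payoff is 0.

Payoffs: Hana $0, Noah $0, Jamal $0, Iris $0, Sam $0, Ren -$950.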